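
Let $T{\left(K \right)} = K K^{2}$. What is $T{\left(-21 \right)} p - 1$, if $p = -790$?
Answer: $7316189$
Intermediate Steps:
$T{\left(K \right)} = K^{3}$
$T{\left(-21 \right)} p - 1 = \left(-21\right)^{3} \left(-790\right) - 1 = \left(-9261\right) \left(-790\right) - 1 = 7316190 - 1 = 7316189$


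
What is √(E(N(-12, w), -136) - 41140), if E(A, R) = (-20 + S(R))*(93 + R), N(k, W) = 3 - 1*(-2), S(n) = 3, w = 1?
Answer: I*√40409 ≈ 201.02*I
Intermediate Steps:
N(k, W) = 5 (N(k, W) = 3 + 2 = 5)
E(A, R) = -1581 - 17*R (E(A, R) = (-20 + 3)*(93 + R) = -17*(93 + R) = -1581 - 17*R)
√(E(N(-12, w), -136) - 41140) = √((-1581 - 17*(-136)) - 41140) = √((-1581 + 2312) - 41140) = √(731 - 41140) = √(-40409) = I*√40409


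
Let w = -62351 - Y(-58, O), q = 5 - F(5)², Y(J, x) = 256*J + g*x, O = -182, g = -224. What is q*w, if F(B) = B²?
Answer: 54728020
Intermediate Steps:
Y(J, x) = -224*x + 256*J (Y(J, x) = 256*J - 224*x = -224*x + 256*J)
q = -620 (q = 5 - (5²)² = 5 - 1*25² = 5 - 1*625 = 5 - 625 = -620)
w = -88271 (w = -62351 - (-224*(-182) + 256*(-58)) = -62351 - (40768 - 14848) = -62351 - 1*25920 = -62351 - 25920 = -88271)
q*w = -620*(-88271) = 54728020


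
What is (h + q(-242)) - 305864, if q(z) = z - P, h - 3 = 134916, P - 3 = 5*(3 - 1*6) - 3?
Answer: -171172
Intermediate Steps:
P = -15 (P = 3 + (5*(3 - 1*6) - 3) = 3 + (5*(3 - 6) - 3) = 3 + (5*(-3) - 3) = 3 + (-15 - 3) = 3 - 18 = -15)
h = 134919 (h = 3 + 134916 = 134919)
q(z) = 15 + z (q(z) = z - 1*(-15) = z + 15 = 15 + z)
(h + q(-242)) - 305864 = (134919 + (15 - 242)) - 305864 = (134919 - 227) - 305864 = 134692 - 305864 = -171172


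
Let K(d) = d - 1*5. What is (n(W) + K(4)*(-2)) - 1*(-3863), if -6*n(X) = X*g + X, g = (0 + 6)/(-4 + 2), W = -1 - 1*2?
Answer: 3864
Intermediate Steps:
W = -3 (W = -1 - 2 = -3)
g = -3 (g = 6/(-2) = 6*(-½) = -3)
K(d) = -5 + d (K(d) = d - 5 = -5 + d)
n(X) = X/3 (n(X) = -(X*(-3) + X)/6 = -(-3*X + X)/6 = -(-1)*X/3 = X/3)
(n(W) + K(4)*(-2)) - 1*(-3863) = ((⅓)*(-3) + (-5 + 4)*(-2)) - 1*(-3863) = (-1 - 1*(-2)) + 3863 = (-1 + 2) + 3863 = 1 + 3863 = 3864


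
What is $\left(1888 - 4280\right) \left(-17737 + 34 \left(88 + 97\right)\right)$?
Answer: $27381224$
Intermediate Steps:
$\left(1888 - 4280\right) \left(-17737 + 34 \left(88 + 97\right)\right) = - 2392 \left(-17737 + 34 \cdot 185\right) = - 2392 \left(-17737 + 6290\right) = \left(-2392\right) \left(-11447\right) = 27381224$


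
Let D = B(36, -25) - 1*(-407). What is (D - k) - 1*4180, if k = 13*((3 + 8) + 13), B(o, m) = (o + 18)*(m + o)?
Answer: -3491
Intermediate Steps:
B(o, m) = (18 + o)*(m + o)
k = 312 (k = 13*(11 + 13) = 13*24 = 312)
D = 1001 (D = (36² + 18*(-25) + 18*36 - 25*36) - 1*(-407) = (1296 - 450 + 648 - 900) + 407 = 594 + 407 = 1001)
(D - k) - 1*4180 = (1001 - 1*312) - 1*4180 = (1001 - 312) - 4180 = 689 - 4180 = -3491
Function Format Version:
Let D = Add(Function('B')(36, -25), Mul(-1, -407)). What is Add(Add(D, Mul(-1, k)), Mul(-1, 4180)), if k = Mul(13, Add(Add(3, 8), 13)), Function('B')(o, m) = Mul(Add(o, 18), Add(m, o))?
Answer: -3491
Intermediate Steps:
Function('B')(o, m) = Mul(Add(18, o), Add(m, o))
k = 312 (k = Mul(13, Add(11, 13)) = Mul(13, 24) = 312)
D = 1001 (D = Add(Add(Pow(36, 2), Mul(18, -25), Mul(18, 36), Mul(-25, 36)), Mul(-1, -407)) = Add(Add(1296, -450, 648, -900), 407) = Add(594, 407) = 1001)
Add(Add(D, Mul(-1, k)), Mul(-1, 4180)) = Add(Add(1001, Mul(-1, 312)), Mul(-1, 4180)) = Add(Add(1001, -312), -4180) = Add(689, -4180) = -3491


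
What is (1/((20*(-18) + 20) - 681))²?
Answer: 1/1042441 ≈ 9.5929e-7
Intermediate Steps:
(1/((20*(-18) + 20) - 681))² = (1/((-360 + 20) - 681))² = (1/(-340 - 681))² = (1/(-1021))² = (-1/1021)² = 1/1042441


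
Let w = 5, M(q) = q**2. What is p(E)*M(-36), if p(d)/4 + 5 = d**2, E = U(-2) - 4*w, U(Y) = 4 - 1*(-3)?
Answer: 850176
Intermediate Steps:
U(Y) = 7 (U(Y) = 4 + 3 = 7)
E = -13 (E = 7 - 4*5 = 7 - 20 = -13)
p(d) = -20 + 4*d**2
p(E)*M(-36) = (-20 + 4*(-13)**2)*(-36)**2 = (-20 + 4*169)*1296 = (-20 + 676)*1296 = 656*1296 = 850176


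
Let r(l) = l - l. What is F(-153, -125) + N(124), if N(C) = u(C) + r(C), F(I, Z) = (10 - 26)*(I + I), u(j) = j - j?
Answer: 4896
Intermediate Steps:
u(j) = 0
F(I, Z) = -32*I
r(l) = 0
N(C) = 0 (N(C) = 0 + 0 = 0)
F(-153, -125) + N(124) = -32*(-153) + 0 = 4896 + 0 = 4896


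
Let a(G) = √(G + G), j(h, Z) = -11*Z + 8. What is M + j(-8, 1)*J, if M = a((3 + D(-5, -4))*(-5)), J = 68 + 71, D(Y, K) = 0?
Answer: -417 + I*√30 ≈ -417.0 + 5.4772*I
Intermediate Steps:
j(h, Z) = 8 - 11*Z
J = 139
a(G) = √2*√G (a(G) = √(2*G) = √2*√G)
M = I*√30 (M = √2*√((3 + 0)*(-5)) = √2*√(3*(-5)) = √2*√(-15) = √2*(I*√15) = I*√30 ≈ 5.4772*I)
M + j(-8, 1)*J = I*√30 + (8 - 11*1)*139 = I*√30 + (8 - 11)*139 = I*√30 - 3*139 = I*√30 - 417 = -417 + I*√30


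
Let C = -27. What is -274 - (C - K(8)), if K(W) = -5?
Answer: -252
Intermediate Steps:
-274 - (C - K(8)) = -274 - (-27 - 1*(-5)) = -274 - (-27 + 5) = -274 - 1*(-22) = -274 + 22 = -252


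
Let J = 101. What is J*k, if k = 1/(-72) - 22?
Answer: -160085/72 ≈ -2223.4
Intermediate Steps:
k = -1585/72 (k = -1/72 - 22 = -1585/72 ≈ -22.014)
J*k = 101*(-1585/72) = -160085/72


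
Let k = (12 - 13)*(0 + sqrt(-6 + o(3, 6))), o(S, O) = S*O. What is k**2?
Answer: 12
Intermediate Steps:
o(S, O) = O*S
k = -2*sqrt(3) (k = (12 - 13)*(0 + sqrt(-6 + 6*3)) = -(0 + sqrt(-6 + 18)) = -(0 + sqrt(12)) = -(0 + 2*sqrt(3)) = -2*sqrt(3) ≈ -3.4641)
k**2 = (-2*sqrt(3))**2 = 12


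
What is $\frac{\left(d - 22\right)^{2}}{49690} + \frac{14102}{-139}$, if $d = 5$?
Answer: $- \frac{700688209}{6906910} \approx -101.45$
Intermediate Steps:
$\frac{\left(d - 22\right)^{2}}{49690} + \frac{14102}{-139} = \frac{\left(5 - 22\right)^{2}}{49690} + \frac{14102}{-139} = \left(-17\right)^{2} \cdot \frac{1}{49690} + 14102 \left(- \frac{1}{139}\right) = 289 \cdot \frac{1}{49690} - \frac{14102}{139} = \frac{289}{49690} - \frac{14102}{139} = - \frac{700688209}{6906910}$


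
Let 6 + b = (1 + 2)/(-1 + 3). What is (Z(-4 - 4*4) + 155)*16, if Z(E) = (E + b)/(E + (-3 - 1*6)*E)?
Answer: 49551/20 ≈ 2477.6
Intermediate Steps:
b = -9/2 (b = -6 + (1 + 2)/(-1 + 3) = -6 + 3/2 = -9/2 ≈ -4.5000)
Z(E) = -(-9/2 + E)/(8*E) (Z(E) = (E - 9/2)/(E + (-3 - 1*6)*E) = (-9/2 + E)/(E + (-3 - 6)*E) = (-9/2 + E)/(E - 9*E) = (-9/2 + E)/((-8*E)) = (-9/2 + E)*(-1/(8*E)) = -(-9/2 + E)/(8*E))
(Z(-4 - 4*4) + 155)*16 = ((9 - 2*(-4 - 4*4))/(16*(-4 - 4*4)) + 155)*16 = ((9 - 2*(-4 - 16))/(16*(-4 - 16)) + 155)*16 = ((1/16)*(9 - 2*(-20))/(-20) + 155)*16 = ((1/16)*(-1/20)*(9 + 40) + 155)*16 = ((1/16)*(-1/20)*49 + 155)*16 = (-49/320 + 155)*16 = (49551/320)*16 = 49551/20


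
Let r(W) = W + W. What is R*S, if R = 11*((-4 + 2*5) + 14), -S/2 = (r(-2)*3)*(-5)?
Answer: -26400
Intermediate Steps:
r(W) = 2*W
S = -120 (S = -2*(2*(-2))*3*(-5) = -2*(-4*3)*(-5) = -(-24)*(-5) = -2*60 = -120)
R = 220 (R = 11*((-4 + 10) + 14) = 11*(6 + 14) = 11*20 = 220)
R*S = 220*(-120) = -26400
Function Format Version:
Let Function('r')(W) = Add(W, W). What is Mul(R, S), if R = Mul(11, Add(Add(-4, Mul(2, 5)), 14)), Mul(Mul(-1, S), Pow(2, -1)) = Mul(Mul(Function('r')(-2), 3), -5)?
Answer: -26400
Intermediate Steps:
Function('r')(W) = Mul(2, W)
S = -120 (S = Mul(-2, Mul(Mul(Mul(2, -2), 3), -5)) = Mul(-2, Mul(Mul(-4, 3), -5)) = Mul(-2, Mul(-12, -5)) = Mul(-2, 60) = -120)
R = 220 (R = Mul(11, Add(Add(-4, 10), 14)) = Mul(11, Add(6, 14)) = Mul(11, 20) = 220)
Mul(R, S) = Mul(220, -120) = -26400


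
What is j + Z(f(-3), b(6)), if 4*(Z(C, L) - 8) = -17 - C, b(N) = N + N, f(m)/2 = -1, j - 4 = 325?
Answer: 1333/4 ≈ 333.25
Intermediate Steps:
j = 329 (j = 4 + 325 = 329)
f(m) = -2 (f(m) = 2*(-1) = -2)
b(N) = 2*N
Z(C, L) = 15/4 - C/4 (Z(C, L) = 8 + (-17 - C)/4 = 8 + (-17/4 - C/4) = 15/4 - C/4)
j + Z(f(-3), b(6)) = 329 + (15/4 - ¼*(-2)) = 329 + (15/4 + ½) = 329 + 17/4 = 1333/4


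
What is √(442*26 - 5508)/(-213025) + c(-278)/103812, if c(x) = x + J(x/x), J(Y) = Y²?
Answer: -277/103812 - 4*√374/213025 ≈ -0.0030314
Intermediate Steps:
c(x) = 1 + x (c(x) = x + (x/x)² = x + 1² = x + 1 = 1 + x)
√(442*26 - 5508)/(-213025) + c(-278)/103812 = √(442*26 - 5508)/(-213025) + (1 - 278)/103812 = √(11492 - 5508)*(-1/213025) - 277*1/103812 = √5984*(-1/213025) - 277/103812 = (4*√374)*(-1/213025) - 277/103812 = -4*√374/213025 - 277/103812 = -277/103812 - 4*√374/213025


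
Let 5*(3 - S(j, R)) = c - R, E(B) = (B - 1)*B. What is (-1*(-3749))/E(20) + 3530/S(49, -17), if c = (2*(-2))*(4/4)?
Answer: 3357249/380 ≈ 8834.9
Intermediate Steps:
c = -4 (c = -16/4 = -4*1 = -4)
E(B) = B*(-1 + B) (E(B) = (-1 + B)*B = B*(-1 + B))
S(j, R) = 19/5 + R/5 (S(j, R) = 3 - (-4 - R)/5 = 3 + (4/5 + R/5) = 19/5 + R/5)
(-1*(-3749))/E(20) + 3530/S(49, -17) = (-1*(-3749))/((20*(-1 + 20))) + 3530/(19/5 + (1/5)*(-17)) = 3749/((20*19)) + 3530/(19/5 - 17/5) = 3749/380 + 3530/(2/5) = 3749*(1/380) + 3530*(5/2) = 3749/380 + 8825 = 3357249/380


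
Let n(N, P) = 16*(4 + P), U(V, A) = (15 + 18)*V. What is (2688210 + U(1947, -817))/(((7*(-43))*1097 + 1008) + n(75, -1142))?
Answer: -917487/115799 ≈ -7.9231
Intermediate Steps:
U(V, A) = 33*V
n(N, P) = 64 + 16*P
(2688210 + U(1947, -817))/(((7*(-43))*1097 + 1008) + n(75, -1142)) = (2688210 + 33*1947)/(((7*(-43))*1097 + 1008) + (64 + 16*(-1142))) = (2688210 + 64251)/((-301*1097 + 1008) + (64 - 18272)) = 2752461/((-330197 + 1008) - 18208) = 2752461/(-329189 - 18208) = 2752461/(-347397) = 2752461*(-1/347397) = -917487/115799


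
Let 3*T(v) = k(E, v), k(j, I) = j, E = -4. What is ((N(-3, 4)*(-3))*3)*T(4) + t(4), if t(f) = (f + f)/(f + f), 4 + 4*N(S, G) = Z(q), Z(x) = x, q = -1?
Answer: -14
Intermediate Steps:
N(S, G) = -5/4 (N(S, G) = -1 + (¼)*(-1) = -1 - ¼ = -5/4)
t(f) = 1 (t(f) = (2*f)/((2*f)) = (2*f)*(1/(2*f)) = 1)
T(v) = -4/3 (T(v) = (⅓)*(-4) = -4/3)
((N(-3, 4)*(-3))*3)*T(4) + t(4) = (-5/4*(-3)*3)*(-4/3) + 1 = ((15/4)*3)*(-4/3) + 1 = (45/4)*(-4/3) + 1 = -15 + 1 = -14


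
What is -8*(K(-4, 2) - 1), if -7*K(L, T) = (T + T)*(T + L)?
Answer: -8/7 ≈ -1.1429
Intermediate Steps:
K(L, T) = -2*T*(L + T)/7 (K(L, T) = -(T + T)*(T + L)/7 = -2*T*(L + T)/7)
-8*(K(-4, 2) - 1) = -8*(-2/7*2*(-4 + 2) - 1) = -8*(-2/7*2*(-2) - 1) = -8*(8/7 - 1) = -8*1/7 = -8/7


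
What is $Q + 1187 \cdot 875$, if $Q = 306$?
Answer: $1038931$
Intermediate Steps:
$Q + 1187 \cdot 875 = 306 + 1187 \cdot 875 = 306 + 1038625 = 1038931$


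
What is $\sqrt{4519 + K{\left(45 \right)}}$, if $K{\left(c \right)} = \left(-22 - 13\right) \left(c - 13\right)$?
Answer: $\sqrt{3399} \approx 58.301$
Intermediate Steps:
$K{\left(c \right)} = 455 - 35 c$ ($K{\left(c \right)} = - 35 \left(-13 + c\right) = 455 - 35 c$)
$\sqrt{4519 + K{\left(45 \right)}} = \sqrt{4519 + \left(455 - 1575\right)} = \sqrt{4519 - 1120} = \sqrt{3399}$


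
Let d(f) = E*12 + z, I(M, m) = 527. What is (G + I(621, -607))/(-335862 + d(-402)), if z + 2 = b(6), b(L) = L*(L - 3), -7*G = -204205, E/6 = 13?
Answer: -103947/1172185 ≈ -0.088678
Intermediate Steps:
E = 78 (E = 6*13 = 78)
G = 204205/7 (G = -⅐*(-204205) = 204205/7 ≈ 29172.)
b(L) = L*(-3 + L)
z = 16 (z = -2 + 6*(-3 + 6) = -2 + 6*3 = -2 + 18 = 16)
d(f) = 952 (d(f) = 78*12 + 16 = 936 + 16 = 952)
(G + I(621, -607))/(-335862 + d(-402)) = (204205/7 + 527)/(-335862 + 952) = (207894/7)/(-334910) = (207894/7)*(-1/334910) = -103947/1172185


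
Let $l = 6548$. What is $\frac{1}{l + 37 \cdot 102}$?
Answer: $\frac{1}{10322} \approx 9.688 \cdot 10^{-5}$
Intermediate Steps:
$\frac{1}{l + 37 \cdot 102} = \frac{1}{6548 + 37 \cdot 102} = \frac{1}{6548 + 3774} = \frac{1}{10322}$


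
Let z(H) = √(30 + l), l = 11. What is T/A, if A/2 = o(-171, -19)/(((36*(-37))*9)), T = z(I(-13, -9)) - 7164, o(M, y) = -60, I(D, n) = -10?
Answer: -3578418/5 + 999*√41/10 ≈ -7.1504e+5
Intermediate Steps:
z(H) = √41 (z(H) = √(30 + 11) = √41)
T = -7164 + √41 (T = √41 - 7164 = -7164 + √41 ≈ -7157.6)
A = 10/999 (A = 2*(-60/((36*(-37))*9)) = 2*(-60/((-1332*9))) = 2*(-60/(-11988)) = 2*(-60*(-1/11988)) = 2*(5/999) = 10/999 ≈ 0.010010)
T/A = (-7164 + √41)/(10/999) = (-7164 + √41)*(999/10) = -3578418/5 + 999*√41/10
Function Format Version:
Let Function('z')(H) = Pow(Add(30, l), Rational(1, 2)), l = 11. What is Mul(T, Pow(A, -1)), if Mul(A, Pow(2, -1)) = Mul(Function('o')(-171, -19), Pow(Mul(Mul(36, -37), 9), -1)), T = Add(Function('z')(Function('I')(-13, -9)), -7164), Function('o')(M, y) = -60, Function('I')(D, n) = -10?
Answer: Add(Rational(-3578418, 5), Mul(Rational(999, 10), Pow(41, Rational(1, 2)))) ≈ -7.1504e+5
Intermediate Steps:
Function('z')(H) = Pow(41, Rational(1, 2)) (Function('z')(H) = Pow(Add(30, 11), Rational(1, 2)) = Pow(41, Rational(1, 2)))
T = Add(-7164, Pow(41, Rational(1, 2))) (T = Add(Pow(41, Rational(1, 2)), -7164) = Add(-7164, Pow(41, Rational(1, 2))) ≈ -7157.6)
A = Rational(10, 999) (A = Mul(2, Mul(-60, Pow(Mul(Mul(36, -37), 9), -1))) = Mul(2, Mul(-60, Pow(Mul(-1332, 9), -1))) = Mul(2, Mul(-60, Pow(-11988, -1))) = Mul(2, Mul(-60, Rational(-1, 11988))) = Mul(2, Rational(5, 999)) = Rational(10, 999) ≈ 0.010010)
Mul(T, Pow(A, -1)) = Mul(Add(-7164, Pow(41, Rational(1, 2))), Pow(Rational(10, 999), -1)) = Mul(Add(-7164, Pow(41, Rational(1, 2))), Rational(999, 10)) = Add(Rational(-3578418, 5), Mul(Rational(999, 10), Pow(41, Rational(1, 2))))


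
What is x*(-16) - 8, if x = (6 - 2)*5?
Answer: -328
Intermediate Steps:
x = 20 (x = 4*5 = 20)
x*(-16) - 8 = 20*(-16) - 8 = -320 - 8 = -328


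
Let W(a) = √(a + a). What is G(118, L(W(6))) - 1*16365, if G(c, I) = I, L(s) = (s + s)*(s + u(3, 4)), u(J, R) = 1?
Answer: -16341 + 4*√3 ≈ -16334.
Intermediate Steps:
W(a) = √2*√a (W(a) = √(2*a) = √2*√a)
L(s) = 2*s*(1 + s) (L(s) = (s + s)*(s + 1) = (2*s)*(1 + s) = 2*s*(1 + s))
G(118, L(W(6))) - 1*16365 = 2*(√2*√6)*(1 + √2*√6) - 1*16365 = 2*(2*√3)*(1 + 2*√3) - 16365 = 4*√3*(1 + 2*√3) - 16365 = -16365 + 4*√3*(1 + 2*√3)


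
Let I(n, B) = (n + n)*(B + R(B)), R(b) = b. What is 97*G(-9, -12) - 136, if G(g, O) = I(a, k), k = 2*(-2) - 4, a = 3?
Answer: -9448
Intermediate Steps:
k = -8 (k = -4 - 4 = -8)
I(n, B) = 4*B*n (I(n, B) = (n + n)*(B + B) = (2*n)*(2*B) = 4*B*n)
G(g, O) = -96 (G(g, O) = 4*(-8)*3 = -96)
97*G(-9, -12) - 136 = 97*(-96) - 136 = -9312 - 136 = -9448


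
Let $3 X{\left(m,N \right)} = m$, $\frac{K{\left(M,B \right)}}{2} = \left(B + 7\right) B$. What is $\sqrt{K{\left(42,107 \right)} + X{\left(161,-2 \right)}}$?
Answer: $\frac{\sqrt{220047}}{3} \approx 156.36$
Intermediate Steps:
$K{\left(M,B \right)} = 2 B \left(7 + B\right)$ ($K{\left(M,B \right)} = 2 \left(B + 7\right) B = 2 \left(7 + B\right) B = 2 B \left(7 + B\right)$)
$X{\left(m,N \right)} = \frac{m}{3}$
$\sqrt{K{\left(42,107 \right)} + X{\left(161,-2 \right)}} = \sqrt{2 \cdot 107 \left(7 + 107\right) + \frac{1}{3} \cdot 161} = \sqrt{2 \cdot 107 \cdot 114 + \frac{161}{3}} = \sqrt{24396 + \frac{161}{3}} = \sqrt{\frac{73349}{3}} = \frac{\sqrt{220047}}{3}$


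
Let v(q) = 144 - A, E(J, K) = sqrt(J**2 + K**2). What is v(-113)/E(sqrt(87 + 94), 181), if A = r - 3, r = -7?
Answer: 11*sqrt(32942)/2353 ≈ 0.84849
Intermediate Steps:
A = -10 (A = -7 - 3 = -10)
v(q) = 154 (v(q) = 144 - 1*(-10) = 144 + 10 = 154)
v(-113)/E(sqrt(87 + 94), 181) = 154/(sqrt((sqrt(87 + 94))**2 + 181**2)) = 154/(sqrt((sqrt(181))**2 + 32761)) = 154/(sqrt(181 + 32761)) = 154/(sqrt(32942)) = 154*(sqrt(32942)/32942) = 11*sqrt(32942)/2353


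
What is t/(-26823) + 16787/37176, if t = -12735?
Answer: 307904687/332390616 ≈ 0.92633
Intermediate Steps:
t/(-26823) + 16787/37176 = -12735/(-26823) + 16787/37176 = -12735*(-1/26823) + 16787*(1/37176) = 4245/8941 + 16787/37176 = 307904687/332390616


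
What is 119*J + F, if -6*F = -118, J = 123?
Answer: 43970/3 ≈ 14657.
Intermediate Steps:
F = 59/3 (F = -1/6*(-118) = 59/3 ≈ 19.667)
119*J + F = 119*123 + 59/3 = 14637 + 59/3 = 43970/3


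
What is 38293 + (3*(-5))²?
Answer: 38518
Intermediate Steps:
38293 + (3*(-5))² = 38293 + (-15)² = 38293 + 225 = 38518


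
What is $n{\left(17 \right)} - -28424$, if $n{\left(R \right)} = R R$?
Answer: $28713$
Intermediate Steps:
$n{\left(R \right)} = R^{2}$
$n{\left(17 \right)} - -28424 = 17^{2} - -28424 = 289 + 28424 = 28713$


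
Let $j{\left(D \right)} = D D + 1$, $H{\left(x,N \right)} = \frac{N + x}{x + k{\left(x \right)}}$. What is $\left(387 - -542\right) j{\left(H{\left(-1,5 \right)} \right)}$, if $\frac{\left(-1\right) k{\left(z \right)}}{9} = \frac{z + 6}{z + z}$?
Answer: $\frac{1777177}{1849} \approx 961.16$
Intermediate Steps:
$k{\left(z \right)} = - \frac{9 \left(6 + z\right)}{2 z}$ ($k{\left(z \right)} = - 9 \frac{z + 6}{z + z} = - 9 \frac{6 + z}{2 z} = - \frac{9 \left(6 + z\right)}{2 z}$)
$H{\left(x,N \right)} = \frac{N + x}{- \frac{9}{2} + x - \frac{27}{x}}$ ($H{\left(x,N \right)} = \frac{N + x}{x - \left(\frac{9}{2} + \frac{27}{x}\right)} = \frac{N + x}{- \frac{9}{2} + x - \frac{27}{x}}$)
$j{\left(D \right)} = 1 + D^{2}$ ($j{\left(D \right)} = D^{2} + 1 = 1 + D^{2}$)
$\left(387 - -542\right) j{\left(H{\left(-1,5 \right)} \right)} = \left(387 - -542\right) \left(1 + \left(\left(-2\right) \left(-1\right) \frac{1}{54 - - (-9 + 2 \left(-1\right))} \left(5 - 1\right)\right)^{2}\right) = \left(387 + 542\right) \left(1 + \left(\left(-2\right) \left(-1\right) \frac{1}{54 - - (-9 - 2)} 4\right)^{2}\right) = 929 \left(1 + \left(\left(-2\right) \left(-1\right) \frac{1}{54 - \left(-1\right) \left(-11\right)} 4\right)^{2}\right) = 929 \left(1 + \left(\left(-2\right) \left(-1\right) \frac{1}{54 - 11} \cdot 4\right)^{2}\right) = 929 \left(1 + \left(\left(-2\right) \left(-1\right) \frac{1}{43} \cdot 4\right)^{2}\right) = 929 \left(1 + \left(\frac{8}{43}\right)^{2}\right) = 929 \left(1 + \frac{64}{1849}\right) = 929 \cdot \frac{1913}{1849} = \frac{1777177}{1849}$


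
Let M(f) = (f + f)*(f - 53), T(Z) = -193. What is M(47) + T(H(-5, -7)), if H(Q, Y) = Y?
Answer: -757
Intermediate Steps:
M(f) = 2*f*(-53 + f) (M(f) = (2*f)*(-53 + f) = 2*f*(-53 + f))
M(47) + T(H(-5, -7)) = 2*47*(-53 + 47) - 193 = 2*47*(-6) - 193 = -564 - 193 = -757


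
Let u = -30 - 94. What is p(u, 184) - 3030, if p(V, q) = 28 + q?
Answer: -2818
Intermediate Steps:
u = -124
p(u, 184) - 3030 = (28 + 184) - 3030 = 212 - 3030 = -2818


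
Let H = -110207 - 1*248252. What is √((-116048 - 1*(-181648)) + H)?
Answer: I*√292859 ≈ 541.16*I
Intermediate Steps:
H = -358459 (H = -110207 - 248252 = -358459)
√((-116048 - 1*(-181648)) + H) = √((-116048 - 1*(-181648)) - 358459) = √((-116048 + 181648) - 358459) = √(65600 - 358459) = √(-292859) = I*√292859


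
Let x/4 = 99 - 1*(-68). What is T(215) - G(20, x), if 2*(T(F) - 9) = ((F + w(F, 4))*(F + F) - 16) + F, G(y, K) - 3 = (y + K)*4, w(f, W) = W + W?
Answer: 90597/2 ≈ 45299.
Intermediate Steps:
w(f, W) = 2*W
x = 668 (x = 4*(99 - 1*(-68)) = 4*(99 + 68) = 4*167 = 668)
G(y, K) = 3 + 4*K + 4*y (G(y, K) = 3 + (y + K)*4 = 3 + (K + y)*4 = 3 + (4*K + 4*y) = 3 + 4*K + 4*y)
T(F) = 1 + F/2 + F*(8 + F) (T(F) = 9 + (((F + 2*4)*(F + F) - 16) + F)/2 = 9 + (((F + 8)*(2*F) - 16) + F)/2 = 9 + (((8 + F)*(2*F) - 16) + F)/2 = 9 + ((2*F*(8 + F) - 16) + F)/2 = 9 + ((-16 + 2*F*(8 + F)) + F)/2 = 9 + (-16 + F + 2*F*(8 + F))/2 = 9 + (-8 + F/2 + F*(8 + F)) = 1 + F/2 + F*(8 + F))
T(215) - G(20, x) = (1 + 215**2 + (17/2)*215) - (3 + 4*668 + 4*20) = (1 + 46225 + 3655/2) - (3 + 2672 + 80) = 96107/2 - 1*2755 = 96107/2 - 2755 = 90597/2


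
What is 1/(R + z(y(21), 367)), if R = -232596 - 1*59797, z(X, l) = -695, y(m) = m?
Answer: -1/293088 ≈ -3.4119e-6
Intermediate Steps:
R = -292393 (R = -232596 - 59797 = -292393)
1/(R + z(y(21), 367)) = 1/(-292393 - 695) = 1/(-293088) = -1/293088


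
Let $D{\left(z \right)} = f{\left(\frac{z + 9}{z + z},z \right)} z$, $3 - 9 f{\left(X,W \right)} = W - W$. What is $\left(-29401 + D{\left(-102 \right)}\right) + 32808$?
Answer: $3373$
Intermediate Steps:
$f{\left(X,W \right)} = \frac{1}{3}$ ($f{\left(X,W \right)} = \frac{1}{3} - \frac{W - W}{9} = \frac{1}{3} - 0 = \frac{1}{3} + 0 = \frac{1}{3}$)
$D{\left(z \right)} = \frac{z}{3}$
$\left(-29401 + D{\left(-102 \right)}\right) + 32808 = \left(-29401 + \frac{1}{3} \left(-102\right)\right) + 32808 = \left(-29401 - 34\right) + 32808 = -29435 + 32808 = 3373$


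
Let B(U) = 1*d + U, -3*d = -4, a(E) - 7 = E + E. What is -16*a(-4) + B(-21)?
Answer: -11/3 ≈ -3.6667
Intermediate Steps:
a(E) = 7 + 2*E (a(E) = 7 + (E + E) = 7 + 2*E)
d = 4/3 (d = -⅓*(-4) = 4/3 ≈ 1.3333)
B(U) = 4/3 + U (B(U) = 1*(4/3) + U = 4/3 + U)
-16*a(-4) + B(-21) = -16*(7 + 2*(-4)) + (4/3 - 21) = -16*(7 - 8) - 59/3 = -16*(-1) - 59/3 = 16 - 59/3 = -11/3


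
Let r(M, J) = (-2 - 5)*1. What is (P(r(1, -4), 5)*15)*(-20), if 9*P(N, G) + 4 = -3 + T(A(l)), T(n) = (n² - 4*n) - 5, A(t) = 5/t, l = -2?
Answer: -425/3 ≈ -141.67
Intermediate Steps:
r(M, J) = -7 (r(M, J) = -7*1 = -7)
T(n) = -5 + n² - 4*n
P(N, G) = 17/36 (P(N, G) = -4/9 + (-3 + (-5 + (5/(-2))² - 20/(-2)))/9 = -4/9 + (-3 + (-5 + (5*(-½))² - 20*(-1)/2))/9 = -4/9 + (-3 + (-5 + (-5/2)² - 4*(-5/2)))/9 = -4/9 + (-3 + (-5 + 25/4 + 10))/9 = -4/9 + (-3 + 45/4)/9 = -4/9 + (⅑)*(33/4) = -4/9 + 11/12 = 17/36)
(P(r(1, -4), 5)*15)*(-20) = ((17/36)*15)*(-20) = (85/12)*(-20) = -425/3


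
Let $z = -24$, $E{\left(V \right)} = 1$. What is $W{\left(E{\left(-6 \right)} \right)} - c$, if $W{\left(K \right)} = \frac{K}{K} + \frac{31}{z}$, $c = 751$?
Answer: $- \frac{18031}{24} \approx -751.29$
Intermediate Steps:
$W{\left(K \right)} = - \frac{7}{24}$ ($W{\left(K \right)} = \frac{K}{K} + \frac{31}{-24} = 1 + 31 \left(- \frac{1}{24}\right) = 1 - \frac{31}{24} = - \frac{7}{24}$)
$W{\left(E{\left(-6 \right)} \right)} - c = - \frac{7}{24} - 751 = - \frac{18031}{24}$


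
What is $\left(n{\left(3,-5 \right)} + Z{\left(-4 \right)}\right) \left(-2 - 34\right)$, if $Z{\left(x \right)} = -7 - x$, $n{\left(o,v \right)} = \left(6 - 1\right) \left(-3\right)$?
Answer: $648$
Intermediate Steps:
$n{\left(o,v \right)} = -15$ ($n{\left(o,v \right)} = 5 \left(-3\right) = -15$)
$\left(n{\left(3,-5 \right)} + Z{\left(-4 \right)}\right) \left(-2 - 34\right) = \left(-15 - 3\right) \left(-2 - 34\right) = \left(-15 + \left(-7 + 4\right)\right) \left(-2 - 34\right) = \left(-15 - 3\right) \left(-36\right) = \left(-18\right) \left(-36\right) = 648$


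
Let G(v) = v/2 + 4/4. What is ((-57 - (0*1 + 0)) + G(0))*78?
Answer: -4368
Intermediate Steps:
G(v) = 1 + v/2 (G(v) = v*(½) + 4*(¼) = v/2 + 1 = 1 + v/2)
((-57 - (0*1 + 0)) + G(0))*78 = ((-57 - (0*1 + 0)) + (1 + (½)*0))*78 = ((-57 - (0 + 0)) + (1 + 0))*78 = ((-57 - 1*0) + 1)*78 = ((-57 + 0) + 1)*78 = (-57 + 1)*78 = -56*78 = -4368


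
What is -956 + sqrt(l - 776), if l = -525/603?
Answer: -956 + I*sqrt(31386351)/201 ≈ -956.0 + 27.872*I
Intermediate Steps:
l = -175/201 (l = -525*1/603 = -175/201 ≈ -0.87065)
-956 + sqrt(l - 776) = -956 + sqrt(-175/201 - 776) = -956 + sqrt(-156151/201) = -956 + I*sqrt(31386351)/201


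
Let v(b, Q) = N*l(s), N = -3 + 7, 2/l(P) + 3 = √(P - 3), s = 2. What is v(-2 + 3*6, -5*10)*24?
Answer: -288/5 - 96*I/5 ≈ -57.6 - 19.2*I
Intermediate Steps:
l(P) = 2/(-3 + √(-3 + P)) (l(P) = 2/(-3 + √(P - 3)) = 2/(-3 + √(-3 + P)))
N = 4
v(b, Q) = 4*(-3 - I)/5 (v(b, Q) = 4*(2/(-3 + √(-3 + 2))) = 4*(2/(-3 + √(-1))) = 4*(2/(-3 + I)) = 4*(2*((-3 - I)/10)) = 4*((-3 - I)/5) = 4*(-3 - I)/5)
v(-2 + 3*6, -5*10)*24 = (-12/5 - 4*I/5)*24 = -288/5 - 96*I/5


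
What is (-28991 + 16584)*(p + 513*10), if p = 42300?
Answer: -588464010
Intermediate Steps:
(-28991 + 16584)*(p + 513*10) = (-28991 + 16584)*(42300 + 513*10) = -12407*(42300 + 5130) = -12407*47430 = -588464010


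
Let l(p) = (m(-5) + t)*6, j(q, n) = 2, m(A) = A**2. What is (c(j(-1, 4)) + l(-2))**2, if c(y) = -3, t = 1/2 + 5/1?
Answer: 32400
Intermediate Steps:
t = 11/2 (t = 1*(1/2) + 5*1 = 1/2 + 5 = 11/2 ≈ 5.5000)
l(p) = 183 (l(p) = ((-5)**2 + 11/2)*6 = (25 + 11/2)*6 = (61/2)*6 = 183)
(c(j(-1, 4)) + l(-2))**2 = (-3 + 183)**2 = 180**2 = 32400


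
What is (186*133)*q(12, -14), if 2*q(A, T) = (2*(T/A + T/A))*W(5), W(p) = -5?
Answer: 288610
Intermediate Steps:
q(A, T) = -10*T/A (q(A, T) = ((2*(T/A + T/A))*(-5))/2 = ((2*(2*T/A))*(-5))/2 = ((4*T/A)*(-5))/2 = (-20*T/A)/2 = -10*T/A)
(186*133)*q(12, -14) = (186*133)*(-10*(-14)/12) = 24738*(-10*(-14)*1/12) = 24738*(35/3) = 288610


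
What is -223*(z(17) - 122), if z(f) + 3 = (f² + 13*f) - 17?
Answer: -82064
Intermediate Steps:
z(f) = -20 + f² + 13*f (z(f) = -3 + ((f² + 13*f) - 17) = -3 + (-17 + f² + 13*f) = -20 + f² + 13*f)
-223*(z(17) - 122) = -223*((-20 + 17² + 13*17) - 122) = -223*((-20 + 289 + 221) - 122) = -223*(490 - 122) = -223*368 = -82064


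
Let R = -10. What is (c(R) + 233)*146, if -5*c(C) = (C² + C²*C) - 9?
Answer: 302804/5 ≈ 60561.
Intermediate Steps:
c(C) = 9/5 - C²/5 - C³/5 (c(C) = -((C² + C²*C) - 9)/5 = -((C² + C³) - 9)/5 = -(-9 + C² + C³)/5 = 9/5 - C²/5 - C³/5)
(c(R) + 233)*146 = ((9/5 - ⅕*(-10)² - ⅕*(-10)³) + 233)*146 = ((9/5 - ⅕*100 - ⅕*(-1000)) + 233)*146 = ((9/5 - 20 + 200) + 233)*146 = (909/5 + 233)*146 = (2074/5)*146 = 302804/5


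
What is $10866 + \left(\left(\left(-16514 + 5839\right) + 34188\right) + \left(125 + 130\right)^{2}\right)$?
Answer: $99404$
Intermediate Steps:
$10866 + \left(\left(\left(-16514 + 5839\right) + 34188\right) + \left(125 + 130\right)^{2}\right) = 10866 + \left(\left(-10675 + 34188\right) + 255^{2}\right) = 10866 + \left(23513 + 65025\right) = 10866 + 88538 = 99404$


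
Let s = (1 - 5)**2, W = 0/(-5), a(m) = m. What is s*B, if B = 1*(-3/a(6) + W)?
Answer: -8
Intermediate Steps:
W = 0 (W = 0*(-1/5) = 0)
B = -1/2 (B = 1*(-3/6 + 0) = 1*(-3*1/6 + 0) = 1*(-1/2 + 0) = 1*(-1/2) = -1/2 ≈ -0.50000)
s = 16 (s = (-4)**2 = 16)
s*B = 16*(-1/2) = -8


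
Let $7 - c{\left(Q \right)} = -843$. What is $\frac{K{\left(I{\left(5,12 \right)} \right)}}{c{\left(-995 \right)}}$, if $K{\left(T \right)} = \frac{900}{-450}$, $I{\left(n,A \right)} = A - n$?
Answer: $- \frac{1}{425} \approx -0.0023529$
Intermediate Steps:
$c{\left(Q \right)} = 850$ ($c{\left(Q \right)} = 7 - -843 = 7 + 843 = 850$)
$K{\left(T \right)} = -2$ ($K{\left(T \right)} = 900 \left(- \frac{1}{450}\right) = -2$)
$\frac{K{\left(I{\left(5,12 \right)} \right)}}{c{\left(-995 \right)}} = - \frac{2}{850} = \left(-2\right) \frac{1}{850} = - \frac{1}{425}$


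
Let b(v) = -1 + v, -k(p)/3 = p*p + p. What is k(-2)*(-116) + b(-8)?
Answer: 687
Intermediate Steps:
k(p) = -3*p - 3*p² (k(p) = -3*(p*p + p) = -3*(p² + p) = -3*(p + p²) = -3*p - 3*p²)
k(-2)*(-116) + b(-8) = -3*(-2)*(1 - 2)*(-116) + (-1 - 8) = -3*(-2)*(-1)*(-116) - 9 = -6*(-116) - 9 = 696 - 9 = 687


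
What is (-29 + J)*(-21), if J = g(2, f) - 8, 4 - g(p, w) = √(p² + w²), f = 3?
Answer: 693 + 21*√13 ≈ 768.72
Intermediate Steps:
g(p, w) = 4 - √(p² + w²)
J = -4 - √13 (J = (4 - √(2² + 3²)) - 8 = (4 - √(4 + 9)) - 8 = (4 - √13) - 8 = -4 - √13 ≈ -7.6056)
(-29 + J)*(-21) = (-29 + (-4 - √13))*(-21) = (-33 - √13)*(-21) = 693 + 21*√13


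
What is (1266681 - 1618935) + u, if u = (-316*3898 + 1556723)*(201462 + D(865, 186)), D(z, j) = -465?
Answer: 65314627881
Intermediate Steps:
u = 65314980135 (u = (-316*3898 + 1556723)*(201462 - 465) = (-1231768 + 1556723)*200997 = 324955*200997 = 65314980135)
(1266681 - 1618935) + u = (1266681 - 1618935) + 65314980135 = -352254 + 65314980135 = 65314627881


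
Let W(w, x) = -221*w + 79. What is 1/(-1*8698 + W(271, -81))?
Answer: -1/68510 ≈ -1.4596e-5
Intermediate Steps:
W(w, x) = 79 - 221*w
1/(-1*8698 + W(271, -81)) = 1/(-1*8698 + (79 - 221*271)) = 1/(-8698 + (79 - 59891)) = 1/(-8698 - 59812) = 1/(-68510) = -1/68510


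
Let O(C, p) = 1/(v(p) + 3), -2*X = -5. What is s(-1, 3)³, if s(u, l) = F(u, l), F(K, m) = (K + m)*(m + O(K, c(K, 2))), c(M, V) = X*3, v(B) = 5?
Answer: 15625/64 ≈ 244.14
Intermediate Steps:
X = 5/2 (X = -½*(-5) = 5/2 ≈ 2.5000)
c(M, V) = 15/2 (c(M, V) = (5/2)*3 = 15/2)
O(C, p) = ⅛ (O(C, p) = 1/(5 + 3) = 1/8 = ⅛)
F(K, m) = (⅛ + m)*(K + m) (F(K, m) = (K + m)*(m + ⅛) = (K + m)*(⅛ + m) = (⅛ + m)*(K + m))
s(u, l) = l² + l/8 + u/8 + l*u (s(u, l) = l² + u/8 + l/8 + u*l = l² + u/8 + l/8 + l*u = l² + l/8 + u/8 + l*u)
s(-1, 3)³ = (3² + (⅛)*3 + (⅛)*(-1) + 3*(-1))³ = (9 + 3/8 - ⅛ - 3)³ = (25/4)³ = 15625/64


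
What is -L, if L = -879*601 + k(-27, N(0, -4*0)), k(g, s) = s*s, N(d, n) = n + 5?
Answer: 528254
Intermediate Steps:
N(d, n) = 5 + n
k(g, s) = s²
L = -528254 (L = -879*601 + (5 - 4*0)² = -528279 + (5 + 0)² = -528279 + 5² = -528279 + 25 = -528254)
-L = -1*(-528254) = 528254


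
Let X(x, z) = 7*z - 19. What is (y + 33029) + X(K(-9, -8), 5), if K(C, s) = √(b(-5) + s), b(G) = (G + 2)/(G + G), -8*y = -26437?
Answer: 290797/8 ≈ 36350.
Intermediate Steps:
y = 26437/8 (y = -⅛*(-26437) = 26437/8 ≈ 3304.6)
b(G) = (2 + G)/(2*G) (b(G) = (2 + G)/((2*G)) = (2 + G)*(1/(2*G)) = (2 + G)/(2*G))
K(C, s) = √(3/10 + s) (K(C, s) = √((½)*(2 - 5)/(-5) + s) = √((½)*(-⅕)*(-3) + s) = √(3/10 + s))
X(x, z) = -19 + 7*z
(y + 33029) + X(K(-9, -8), 5) = (26437/8 + 33029) + (-19 + 7*5) = 290669/8 + (-19 + 35) = 290669/8 + 16 = 290797/8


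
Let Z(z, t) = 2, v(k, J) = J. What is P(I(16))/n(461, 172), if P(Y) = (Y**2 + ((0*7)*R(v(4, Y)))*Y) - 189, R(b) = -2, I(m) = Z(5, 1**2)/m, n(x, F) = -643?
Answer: 12095/41152 ≈ 0.29391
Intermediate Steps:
I(m) = 2/m
P(Y) = -189 + Y**2 (P(Y) = (Y**2 + ((0*7)*(-2))*Y) - 189 = (Y**2 + (0*(-2))*Y) - 189 = (Y**2 + 0*Y) - 189 = (Y**2 + 0) - 189 = Y**2 - 189 = -189 + Y**2)
P(I(16))/n(461, 172) = (-189 + (2/16)**2)/(-643) = (-189 + (2*(1/16))**2)*(-1/643) = (-189 + (1/8)**2)*(-1/643) = (-189 + 1/64)*(-1/643) = -12095/64*(-1/643) = 12095/41152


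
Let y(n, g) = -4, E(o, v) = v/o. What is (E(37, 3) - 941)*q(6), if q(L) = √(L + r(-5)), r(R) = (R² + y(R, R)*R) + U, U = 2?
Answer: -34814*√53/37 ≈ -6850.0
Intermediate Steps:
r(R) = 2 + R² - 4*R (r(R) = (R² - 4*R) + 2 = 2 + R² - 4*R)
q(L) = √(47 + L) (q(L) = √(L + (2 + (-5)² - 4*(-5))) = √(L + (2 + 25 + 20)) = √(L + 47) = √(47 + L))
(E(37, 3) - 941)*q(6) = (3/37 - 941)*√(47 + 6) = (3*(1/37) - 941)*√53 = (3/37 - 941)*√53 = -34814*√53/37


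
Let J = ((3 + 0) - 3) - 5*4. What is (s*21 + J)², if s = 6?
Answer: 11236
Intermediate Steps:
J = -20 (J = (3 - 3) - 20 = 0 - 20 = -20)
(s*21 + J)² = (6*21 - 20)² = (126 - 20)² = 106² = 11236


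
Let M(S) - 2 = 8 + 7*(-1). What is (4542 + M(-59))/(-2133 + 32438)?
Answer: 909/6061 ≈ 0.14998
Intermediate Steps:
M(S) = 3 (M(S) = 2 + (8 + 7*(-1)) = 2 + (8 - 7) = 2 + 1 = 3)
(4542 + M(-59))/(-2133 + 32438) = (4542 + 3)/(-2133 + 32438) = 4545/30305 = 4545*(1/30305) = 909/6061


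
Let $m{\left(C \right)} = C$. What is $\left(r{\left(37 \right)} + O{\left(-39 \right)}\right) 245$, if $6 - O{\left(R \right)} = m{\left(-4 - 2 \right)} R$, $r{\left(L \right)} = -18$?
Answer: $-60270$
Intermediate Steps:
$O{\left(R \right)} = 6 + 6 R$ ($O{\left(R \right)} = 6 - \left(-4 - 2\right) R = 6 - - 6 R = 6 + 6 R$)
$\left(r{\left(37 \right)} + O{\left(-39 \right)}\right) 245 = \left(-18 + \left(6 + 6 \left(-39\right)\right)\right) 245 = \left(-18 + \left(6 - 234\right)\right) 245 = \left(-18 - 228\right) 245 = \left(-246\right) 245 = -60270$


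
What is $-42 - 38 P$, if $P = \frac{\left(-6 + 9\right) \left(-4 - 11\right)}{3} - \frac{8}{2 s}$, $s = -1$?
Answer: $376$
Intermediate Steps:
$P = -11$ ($P = \frac{\left(-6 + 9\right) \left(-4 - 11\right)}{3} - \frac{8}{2 \left(-1\right)} = 3 \left(-15\right) \frac{1}{3} - \frac{8}{-2} = \left(-45\right) \frac{1}{3} - -4 = -15 + 4 = -11$)
$-42 - 38 P = -42 - -418 = -42 + 418 = 376$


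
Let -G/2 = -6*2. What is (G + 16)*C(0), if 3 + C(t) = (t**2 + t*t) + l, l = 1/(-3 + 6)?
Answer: -320/3 ≈ -106.67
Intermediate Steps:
G = 24 (G = -(-12)*2 = -2*(-12) = 24)
l = 1/3 ≈ 0.33333
C(t) = -8/3 + 2*t**2 (C(t) = -3 + ((t**2 + t*t) + 1/3) = -3 + ((t**2 + t**2) + 1/3) = -3 + (2*t**2 + 1/3) = -3 + (1/3 + 2*t**2) = -8/3 + 2*t**2)
(G + 16)*C(0) = (24 + 16)*(-8/3 + 2*0**2) = 40*(-8/3 + 2*0) = 40*(-8/3 + 0) = 40*(-8/3) = -320/3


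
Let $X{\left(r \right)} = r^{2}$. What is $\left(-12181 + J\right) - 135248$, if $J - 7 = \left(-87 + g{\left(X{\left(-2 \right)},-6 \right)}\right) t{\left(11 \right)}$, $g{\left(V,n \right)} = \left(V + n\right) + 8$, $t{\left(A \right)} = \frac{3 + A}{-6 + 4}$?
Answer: $-146855$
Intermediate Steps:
$t{\left(A \right)} = - \frac{3}{2} - \frac{A}{2}$ ($t{\left(A \right)} = \frac{3 + A}{-2} = \left(3 + A\right) \left(- \frac{1}{2}\right) = - \frac{3}{2} - \frac{A}{2}$)
$g{\left(V,n \right)} = 8 + V + n$
$J = 574$ ($J = 7 + \left(-87 + \left(8 + \left(-2\right)^{2} - 6\right)\right) \left(- \frac{3}{2} - \frac{11}{2}\right) = 7 + \left(-87 + \left(8 + 4 - 6\right)\right) \left(- \frac{3}{2} - \frac{11}{2}\right) = 7 + \left(-87 + 6\right) \left(-7\right) = 7 - -567 = 7 + 567 = 574$)
$\left(-12181 + J\right) - 135248 = \left(-12181 + 574\right) - 135248 = -11607 - 135248 = -146855$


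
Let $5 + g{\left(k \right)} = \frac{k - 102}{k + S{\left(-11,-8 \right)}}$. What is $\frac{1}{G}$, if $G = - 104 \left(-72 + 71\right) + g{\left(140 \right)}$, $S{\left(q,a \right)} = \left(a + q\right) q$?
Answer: $\frac{349}{34589} \approx 0.01009$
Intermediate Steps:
$S{\left(q,a \right)} = q \left(a + q\right)$
$g{\left(k \right)} = -5 + \frac{-102 + k}{209 + k}$ ($g{\left(k \right)} = -5 + \frac{k - 102}{k - 11 \left(-8 - 11\right)} = -5 + \frac{-102 + k}{k - -209} = -5 + \frac{-102 + k}{k + 209} = -5 + \frac{-102 + k}{209 + k}$)
$G = \frac{34589}{349}$ ($G = - 104 \left(-72 + 71\right) + \frac{-1147 - 560}{209 + 140} = \left(-104\right) \left(-1\right) + \frac{-1147 - 560}{349} = 104 + \frac{1}{349} \left(-1707\right) = 104 - \frac{1707}{349} = \frac{34589}{349} \approx 99.109$)
$\frac{1}{G} = \frac{1}{\frac{34589}{349}} = \frac{349}{34589}$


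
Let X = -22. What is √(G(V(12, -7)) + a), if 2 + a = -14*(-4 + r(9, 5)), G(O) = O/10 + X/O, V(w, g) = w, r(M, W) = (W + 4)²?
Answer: I*√972570/30 ≈ 32.873*I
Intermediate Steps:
r(M, W) = (4 + W)²
G(O) = -22/O + O/10 (G(O) = O/10 - 22/O = -22/O + O/10)
a = -1080 (a = -2 - 14*(-4 + (4 + 5)²) = -2 - 14*(-4 + 9²) = -2 - 14*(-4 + 81) = -2 - 14*77 = -2 - 1078 = -1080)
√(G(V(12, -7)) + a) = √((-22/12 + (⅒)*12) - 1080) = √((-22*1/12 + 6/5) - 1080) = √((-11/6 + 6/5) - 1080) = √(-19/30 - 1080) = √(-32419/30) = I*√972570/30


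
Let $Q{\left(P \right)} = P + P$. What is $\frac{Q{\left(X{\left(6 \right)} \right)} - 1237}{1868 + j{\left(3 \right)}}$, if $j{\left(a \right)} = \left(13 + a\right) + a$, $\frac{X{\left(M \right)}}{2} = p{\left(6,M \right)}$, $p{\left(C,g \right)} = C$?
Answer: $- \frac{1213}{1887} \approx -0.64282$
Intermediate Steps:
$X{\left(M \right)} = 12$ ($X{\left(M \right)} = 2 \cdot 6 = 12$)
$Q{\left(P \right)} = 2 P$
$j{\left(a \right)} = 13 + 2 a$
$\frac{Q{\left(X{\left(6 \right)} \right)} - 1237}{1868 + j{\left(3 \right)}} = \frac{2 \cdot 12 - 1237}{1868 + \left(13 + 2 \cdot 3\right)} = \frac{24 - 1237}{1868 + \left(13 + 6\right)} = - \frac{1213}{1868 + 19} = - \frac{1213}{1887}$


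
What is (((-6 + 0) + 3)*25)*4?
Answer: -300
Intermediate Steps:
(((-6 + 0) + 3)*25)*4 = ((-6 + 3)*25)*4 = -3*25*4 = -75*4 = -300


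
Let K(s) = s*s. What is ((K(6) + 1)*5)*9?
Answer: 1665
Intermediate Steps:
K(s) = s²
((K(6) + 1)*5)*9 = ((6² + 1)*5)*9 = ((36 + 1)*5)*9 = (37*5)*9 = 185*9 = 1665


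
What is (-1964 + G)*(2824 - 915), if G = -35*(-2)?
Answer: -3615646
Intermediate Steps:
G = 70
(-1964 + G)*(2824 - 915) = (-1964 + 70)*(2824 - 915) = -1894*1909 = -3615646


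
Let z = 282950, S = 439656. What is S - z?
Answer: 156706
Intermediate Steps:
S - z = 439656 - 1*282950 = 439656 - 282950 = 156706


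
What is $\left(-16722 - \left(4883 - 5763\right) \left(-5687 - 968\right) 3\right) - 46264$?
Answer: $-17632186$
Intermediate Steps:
$\left(-16722 - \left(4883 - 5763\right) \left(-5687 - 968\right) 3\right) - 46264 = \left(-16722 - \left(-880\right) \left(-6655\right) 3\right) - 46264 = \left(-16722 - 5856400 \cdot 3\right) - 46264 = \left(-16722 - 17569200\right) - 46264 = -17585922 - 46264 = -17632186$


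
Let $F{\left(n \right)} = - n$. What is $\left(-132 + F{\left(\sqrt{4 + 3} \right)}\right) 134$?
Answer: $-17688 - 134 \sqrt{7} \approx -18043.0$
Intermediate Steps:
$\left(-132 + F{\left(\sqrt{4 + 3} \right)}\right) 134 = \left(-132 - \sqrt{4 + 3}\right) 134 = \left(-132 - \sqrt{7}\right) 134 = -17688 - 134 \sqrt{7}$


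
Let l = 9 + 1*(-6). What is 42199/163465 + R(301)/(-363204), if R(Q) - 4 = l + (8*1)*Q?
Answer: 4977359207/19790380620 ≈ 0.25150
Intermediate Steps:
l = 3 (l = 9 - 6 = 3)
R(Q) = 7 + 8*Q (R(Q) = 4 + (3 + (8*1)*Q) = 4 + (3 + 8*Q) = 7 + 8*Q)
42199/163465 + R(301)/(-363204) = 42199/163465 + (7 + 8*301)/(-363204) = 42199*(1/163465) + (7 + 2408)*(-1/363204) = 42199/163465 + 2415*(-1/363204) = 42199/163465 - 805/121068 = 4977359207/19790380620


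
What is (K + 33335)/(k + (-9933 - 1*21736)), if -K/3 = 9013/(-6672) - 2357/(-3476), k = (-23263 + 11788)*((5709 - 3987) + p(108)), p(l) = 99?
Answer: -64428988581/40445936742464 ≈ -0.0015930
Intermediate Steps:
k = -20895975 (k = (-23263 + 11788)*((5709 - 3987) + 99) = -11475*(1722 + 99) = -11475*1821 = -20895975)
K = 3900821/1932656 (K = -3*(9013/(-6672) - 2357/(-3476)) = -3*(9013*(-1/6672) - 2357*(-1/3476)) = -3*(-9013/6672 + 2357/3476) = -3*(-3900821/5797968) = 3900821/1932656 ≈ 2.0184)
(K + 33335)/(k + (-9933 - 1*21736)) = (3900821/1932656 + 33335)/(-20895975 + (-9933 - 1*21736)) = 64428988581/(1932656*(-20895975 + (-9933 - 21736))) = 64428988581/(1932656*(-20895975 - 31669)) = (64428988581/1932656)/(-20927644) = (64428988581/1932656)*(-1/20927644) = -64428988581/40445936742464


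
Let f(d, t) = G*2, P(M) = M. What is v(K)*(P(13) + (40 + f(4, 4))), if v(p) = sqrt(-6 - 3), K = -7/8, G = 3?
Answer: 177*I ≈ 177.0*I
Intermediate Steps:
f(d, t) = 6 (f(d, t) = 3*2 = 6)
K = -7/8 (K = -7*1/8 = -7/8 ≈ -0.87500)
v(p) = 3*I (v(p) = sqrt(-9) = 3*I)
v(K)*(P(13) + (40 + f(4, 4))) = (3*I)*(13 + (40 + 6)) = (3*I)*(13 + 46) = (3*I)*59 = 177*I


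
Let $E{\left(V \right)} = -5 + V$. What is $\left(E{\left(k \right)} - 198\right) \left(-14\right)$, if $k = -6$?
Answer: $2926$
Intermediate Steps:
$\left(E{\left(k \right)} - 198\right) \left(-14\right) = \left(\left(-5 - 6\right) - 198\right) \left(-14\right) = \left(-11 - 198\right) \left(-14\right) = \left(-209\right) \left(-14\right) = 2926$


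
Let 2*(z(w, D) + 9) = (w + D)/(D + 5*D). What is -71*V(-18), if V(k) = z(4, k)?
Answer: 68515/108 ≈ 634.40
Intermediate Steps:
z(w, D) = -9 + (D + w)/(12*D) (z(w, D) = -9 + ((w + D)/(D + 5*D))/2 = -9 + ((D + w)/((6*D)))/2 = -9 + ((D + w)*(1/(6*D)))/2 = -9 + ((D + w)/(6*D))/2 = -9 + (D + w)/(12*D))
V(k) = (4 - 107*k)/(12*k)
-71*V(-18) = -71*(4 - 107*(-18))/(12*(-18)) = -71*(-1)*(4 + 1926)/(12*18) = -71*(-1)*1930/(12*18) = -71*(-965/108) = 68515/108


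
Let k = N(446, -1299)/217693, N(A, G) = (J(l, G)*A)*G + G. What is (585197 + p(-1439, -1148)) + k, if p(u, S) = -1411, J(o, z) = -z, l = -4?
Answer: 18047649079/31099 ≈ 5.8033e+5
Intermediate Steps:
N(A, G) = G - A*G² (N(A, G) = ((-G)*A)*G + G = (-A*G)*G + G = -A*G² + G = G - A*G²)
k = -107511735/31099 (k = -1299*(1 - 1*446*(-1299))/217693 = -1299*(1 + 579354)*(1/217693) = -1299*579355*(1/217693) = -752582145*1/217693 = -107511735/31099 ≈ -3457.1)
(585197 + p(-1439, -1148)) + k = (585197 - 1411) - 107511735/31099 = 583786 - 107511735/31099 = 18047649079/31099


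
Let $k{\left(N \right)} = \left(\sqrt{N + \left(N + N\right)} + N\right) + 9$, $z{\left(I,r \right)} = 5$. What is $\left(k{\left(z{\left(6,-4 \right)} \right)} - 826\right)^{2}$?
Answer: $\left(812 - \sqrt{15}\right)^{2} \approx 6.5307 \cdot 10^{5}$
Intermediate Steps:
$k{\left(N \right)} = 9 + N + \sqrt{3} \sqrt{N}$ ($k{\left(N \right)} = \left(\sqrt{N + 2 N} + N\right) + 9 = \left(\sqrt{3 N} + N\right) + 9 = \left(\sqrt{3} \sqrt{N} + N\right) + 9 = \left(N + \sqrt{3} \sqrt{N}\right) + 9 = 9 + N + \sqrt{3} \sqrt{N}$)
$\left(k{\left(z{\left(6,-4 \right)} \right)} - 826\right)^{2} = \left(\left(9 + 5 + \sqrt{3} \sqrt{5}\right) - 826\right)^{2} = \left(\left(9 + 5 + \sqrt{15}\right) - 826\right)^{2} = \left(\left(14 + \sqrt{15}\right) - 826\right)^{2} = \left(-812 + \sqrt{15}\right)^{2}$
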